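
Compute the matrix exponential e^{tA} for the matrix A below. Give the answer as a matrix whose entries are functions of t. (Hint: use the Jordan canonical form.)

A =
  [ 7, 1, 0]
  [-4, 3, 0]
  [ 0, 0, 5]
e^{tA} =
  [2*t*exp(5*t) + exp(5*t), t*exp(5*t), 0]
  [-4*t*exp(5*t), -2*t*exp(5*t) + exp(5*t), 0]
  [0, 0, exp(5*t)]

Strategy: write A = P · J · P⁻¹ where J is a Jordan canonical form, so e^{tA} = P · e^{tJ} · P⁻¹, and e^{tJ} can be computed block-by-block.

A has Jordan form
J =
  [5, 1, 0]
  [0, 5, 0]
  [0, 0, 5]
(up to reordering of blocks).

Per-block formulas:
  For a 2×2 Jordan block J_2(5): exp(t · J_2(5)) = e^(5t)·(I + t·N), where N is the 2×2 nilpotent shift.
  For a 1×1 block at λ = 5: exp(t · [5]) = [e^(5t)].

After assembling e^{tJ} and conjugating by P, we get:

e^{tA} =
  [2*t*exp(5*t) + exp(5*t), t*exp(5*t), 0]
  [-4*t*exp(5*t), -2*t*exp(5*t) + exp(5*t), 0]
  [0, 0, exp(5*t)]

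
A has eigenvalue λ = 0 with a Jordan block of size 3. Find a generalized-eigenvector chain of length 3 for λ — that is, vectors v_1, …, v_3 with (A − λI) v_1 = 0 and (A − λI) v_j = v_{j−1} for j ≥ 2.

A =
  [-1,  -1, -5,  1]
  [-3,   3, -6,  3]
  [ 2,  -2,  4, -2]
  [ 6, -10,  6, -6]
A Jordan chain for λ = 0 of length 3:
v_1 = (-2, -6, 4, 12)ᵀ
v_2 = (-1, 3, -2, -10)ᵀ
v_3 = (0, 1, 0, 0)ᵀ

Let N = A − (0)·I. We want v_3 with N^3 v_3 = 0 but N^2 v_3 ≠ 0; then v_{j-1} := N · v_j for j = 3, …, 2.

Pick v_3 = (0, 1, 0, 0)ᵀ.
Then v_2 = N · v_3 = (-1, 3, -2, -10)ᵀ.
Then v_1 = N · v_2 = (-2, -6, 4, 12)ᵀ.

Sanity check: (A − (0)·I) v_1 = (0, 0, 0, 0)ᵀ = 0. ✓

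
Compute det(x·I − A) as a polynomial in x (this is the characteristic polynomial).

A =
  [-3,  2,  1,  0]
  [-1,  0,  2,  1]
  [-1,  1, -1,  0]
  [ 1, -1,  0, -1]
x^4 + 5*x^3 + 9*x^2 + 7*x + 2

Expanding det(x·I − A) (e.g. by cofactor expansion or by noting that A is similar to its Jordan form J, which has the same characteristic polynomial as A) gives
  χ_A(x) = x^4 + 5*x^3 + 9*x^2 + 7*x + 2
which factors as (x + 1)^3*(x + 2). The eigenvalues (with algebraic multiplicities) are λ = -2 with multiplicity 1, λ = -1 with multiplicity 3.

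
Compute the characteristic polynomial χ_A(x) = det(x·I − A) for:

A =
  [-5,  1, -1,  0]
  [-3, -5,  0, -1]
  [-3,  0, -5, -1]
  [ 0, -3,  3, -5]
x^4 + 20*x^3 + 150*x^2 + 500*x + 625

Expanding det(x·I − A) (e.g. by cofactor expansion or by noting that A is similar to its Jordan form J, which has the same characteristic polynomial as A) gives
  χ_A(x) = x^4 + 20*x^3 + 150*x^2 + 500*x + 625
which factors as (x + 5)^4. The eigenvalues (with algebraic multiplicities) are λ = -5 with multiplicity 4.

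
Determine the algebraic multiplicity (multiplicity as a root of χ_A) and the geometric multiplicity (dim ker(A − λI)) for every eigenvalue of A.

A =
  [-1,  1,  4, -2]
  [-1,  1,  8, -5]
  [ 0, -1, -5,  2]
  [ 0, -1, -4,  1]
λ = -1: alg = 4, geom = 2

Step 1 — factor the characteristic polynomial to read off the algebraic multiplicities:
  χ_A(x) = (x + 1)^4

Step 2 — compute geometric multiplicities via the rank-nullity identity g(λ) = n − rank(A − λI):
  rank(A − (-1)·I) = 2, so dim ker(A − (-1)·I) = n − 2 = 2

Summary:
  λ = -1: algebraic multiplicity = 4, geometric multiplicity = 2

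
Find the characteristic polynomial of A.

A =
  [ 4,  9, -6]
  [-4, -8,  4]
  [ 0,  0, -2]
x^3 + 6*x^2 + 12*x + 8

Expanding det(x·I − A) (e.g. by cofactor expansion or by noting that A is similar to its Jordan form J, which has the same characteristic polynomial as A) gives
  χ_A(x) = x^3 + 6*x^2 + 12*x + 8
which factors as (x + 2)^3. The eigenvalues (with algebraic multiplicities) are λ = -2 with multiplicity 3.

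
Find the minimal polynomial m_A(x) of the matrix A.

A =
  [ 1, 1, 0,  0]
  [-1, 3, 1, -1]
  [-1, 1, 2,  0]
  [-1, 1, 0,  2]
x^3 - 6*x^2 + 12*x - 8

The characteristic polynomial is χ_A(x) = (x - 2)^4, so the eigenvalues are known. The minimal polynomial is
  m_A(x) = Π_λ (x − λ)^{k_λ}
where k_λ is the size of the *largest* Jordan block for λ (equivalently, the smallest k with (A − λI)^k v = 0 for every generalised eigenvector v of λ).

  λ = 2: largest Jordan block has size 3, contributing (x − 2)^3

So m_A(x) = (x - 2)^3 = x^3 - 6*x^2 + 12*x - 8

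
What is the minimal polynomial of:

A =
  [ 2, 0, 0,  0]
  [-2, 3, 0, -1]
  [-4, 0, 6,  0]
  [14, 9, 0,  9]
x^3 - 14*x^2 + 60*x - 72

The characteristic polynomial is χ_A(x) = (x - 6)^3*(x - 2), so the eigenvalues are known. The minimal polynomial is
  m_A(x) = Π_λ (x − λ)^{k_λ}
where k_λ is the size of the *largest* Jordan block for λ (equivalently, the smallest k with (A − λI)^k v = 0 for every generalised eigenvector v of λ).

  λ = 2: largest Jordan block has size 1, contributing (x − 2)
  λ = 6: largest Jordan block has size 2, contributing (x − 6)^2

So m_A(x) = (x - 6)^2*(x - 2) = x^3 - 14*x^2 + 60*x - 72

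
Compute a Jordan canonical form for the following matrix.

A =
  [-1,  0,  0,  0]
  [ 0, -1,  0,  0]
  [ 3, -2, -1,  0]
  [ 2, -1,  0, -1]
J_2(-1) ⊕ J_2(-1)

The characteristic polynomial is
  det(x·I − A) = x^4 + 4*x^3 + 6*x^2 + 4*x + 1 = (x + 1)^4

Eigenvalues and multiplicities (the geometric multiplicity of λ is n − rank(A − λI), which equals the number of Jordan blocks for λ):
  λ = -1: algebraic multiplicity = 4, geometric multiplicity = 2

Determining the block sizes for each eigenvalue:
  λ = -1: with am = 4 and gm = 2, the partition is not yet determined (e.g. several partitions of 4 into 2 parts exist). Let N = A − (-1)·I. Computing rank(N^1) = 2, rank(N^2) = 0; the number of blocks of size ≥ j is rank(N^{j−1}) − rank(N^j), giving [2, 2]. So we have 2 block(s) of size 2 → block sizes [2, 2]

Assembling the blocks gives a Jordan form
J =
  [-1,  1,  0,  0]
  [ 0, -1,  0,  0]
  [ 0,  0, -1,  1]
  [ 0,  0,  0, -1]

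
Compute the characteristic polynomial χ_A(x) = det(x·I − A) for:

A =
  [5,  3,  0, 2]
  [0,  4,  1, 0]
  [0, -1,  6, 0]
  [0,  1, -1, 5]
x^4 - 20*x^3 + 150*x^2 - 500*x + 625

Expanding det(x·I − A) (e.g. by cofactor expansion or by noting that A is similar to its Jordan form J, which has the same characteristic polynomial as A) gives
  χ_A(x) = x^4 - 20*x^3 + 150*x^2 - 500*x + 625
which factors as (x - 5)^4. The eigenvalues (with algebraic multiplicities) are λ = 5 with multiplicity 4.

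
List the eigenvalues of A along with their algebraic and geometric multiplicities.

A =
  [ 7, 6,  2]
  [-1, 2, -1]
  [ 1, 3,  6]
λ = 5: alg = 3, geom = 2

Step 1 — factor the characteristic polynomial to read off the algebraic multiplicities:
  χ_A(x) = (x - 5)^3

Step 2 — compute geometric multiplicities via the rank-nullity identity g(λ) = n − rank(A − λI):
  rank(A − (5)·I) = 1, so dim ker(A − (5)·I) = n − 1 = 2

Summary:
  λ = 5: algebraic multiplicity = 3, geometric multiplicity = 2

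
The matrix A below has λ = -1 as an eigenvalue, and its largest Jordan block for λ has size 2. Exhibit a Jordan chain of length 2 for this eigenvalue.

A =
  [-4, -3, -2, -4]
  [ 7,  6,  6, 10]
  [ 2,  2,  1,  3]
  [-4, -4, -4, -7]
A Jordan chain for λ = -1 of length 2:
v_1 = (-3, 7, 2, -4)ᵀ
v_2 = (1, 0, 0, 0)ᵀ

Let N = A − (-1)·I. We want v_2 with N^2 v_2 = 0 but N^1 v_2 ≠ 0; then v_{j-1} := N · v_j for j = 2, …, 2.

Pick v_2 = (1, 0, 0, 0)ᵀ.
Then v_1 = N · v_2 = (-3, 7, 2, -4)ᵀ.

Sanity check: (A − (-1)·I) v_1 = (0, 0, 0, 0)ᵀ = 0. ✓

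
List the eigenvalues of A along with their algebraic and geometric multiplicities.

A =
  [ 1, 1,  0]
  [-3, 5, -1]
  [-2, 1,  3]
λ = 3: alg = 3, geom = 1

Step 1 — factor the characteristic polynomial to read off the algebraic multiplicities:
  χ_A(x) = (x - 3)^3

Step 2 — compute geometric multiplicities via the rank-nullity identity g(λ) = n − rank(A − λI):
  rank(A − (3)·I) = 2, so dim ker(A − (3)·I) = n − 2 = 1

Summary:
  λ = 3: algebraic multiplicity = 3, geometric multiplicity = 1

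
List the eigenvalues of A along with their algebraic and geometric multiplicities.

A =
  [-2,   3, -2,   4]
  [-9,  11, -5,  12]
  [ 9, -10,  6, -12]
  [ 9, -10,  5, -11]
λ = 1: alg = 4, geom = 2

Step 1 — factor the characteristic polynomial to read off the algebraic multiplicities:
  χ_A(x) = (x - 1)^4

Step 2 — compute geometric multiplicities via the rank-nullity identity g(λ) = n − rank(A − λI):
  rank(A − (1)·I) = 2, so dim ker(A − (1)·I) = n − 2 = 2

Summary:
  λ = 1: algebraic multiplicity = 4, geometric multiplicity = 2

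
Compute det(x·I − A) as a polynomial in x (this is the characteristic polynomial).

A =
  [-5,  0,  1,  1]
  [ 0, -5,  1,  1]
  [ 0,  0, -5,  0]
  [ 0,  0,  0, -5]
x^4 + 20*x^3 + 150*x^2 + 500*x + 625

Expanding det(x·I − A) (e.g. by cofactor expansion or by noting that A is similar to its Jordan form J, which has the same characteristic polynomial as A) gives
  χ_A(x) = x^4 + 20*x^3 + 150*x^2 + 500*x + 625
which factors as (x + 5)^4. The eigenvalues (with algebraic multiplicities) are λ = -5 with multiplicity 4.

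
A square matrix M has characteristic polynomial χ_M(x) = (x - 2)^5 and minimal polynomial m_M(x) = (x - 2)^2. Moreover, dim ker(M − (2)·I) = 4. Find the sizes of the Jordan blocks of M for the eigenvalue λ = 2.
Block sizes for λ = 2: [2, 1, 1, 1]

Step 1 — from the characteristic polynomial, algebraic multiplicity of λ = 2 is 5. From dim ker(M − (2)·I) = 4, there are exactly 4 Jordan blocks for λ = 2.
Step 2 — from the minimal polynomial, the factor (x − 2)^2 tells us the largest block for λ = 2 has size 2.
Step 3 — with total size 5, 4 blocks, and largest block 2, the block sizes (in nonincreasing order) are [2, 1, 1, 1].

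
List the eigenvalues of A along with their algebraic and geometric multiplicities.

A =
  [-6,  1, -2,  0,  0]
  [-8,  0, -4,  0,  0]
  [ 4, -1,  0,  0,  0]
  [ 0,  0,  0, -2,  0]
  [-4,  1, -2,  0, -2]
λ = -2: alg = 5, geom = 4

Step 1 — factor the characteristic polynomial to read off the algebraic multiplicities:
  χ_A(x) = (x + 2)^5

Step 2 — compute geometric multiplicities via the rank-nullity identity g(λ) = n − rank(A − λI):
  rank(A − (-2)·I) = 1, so dim ker(A − (-2)·I) = n − 1 = 4

Summary:
  λ = -2: algebraic multiplicity = 5, geometric multiplicity = 4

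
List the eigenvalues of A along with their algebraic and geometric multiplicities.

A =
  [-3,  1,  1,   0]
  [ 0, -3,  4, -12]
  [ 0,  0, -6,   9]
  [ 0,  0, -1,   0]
λ = -3: alg = 4, geom = 2

Step 1 — factor the characteristic polynomial to read off the algebraic multiplicities:
  χ_A(x) = (x + 3)^4

Step 2 — compute geometric multiplicities via the rank-nullity identity g(λ) = n − rank(A − λI):
  rank(A − (-3)·I) = 2, so dim ker(A − (-3)·I) = n − 2 = 2

Summary:
  λ = -3: algebraic multiplicity = 4, geometric multiplicity = 2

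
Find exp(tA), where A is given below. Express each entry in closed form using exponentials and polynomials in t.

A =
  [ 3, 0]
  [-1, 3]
e^{tA} =
  [exp(3*t), 0]
  [-t*exp(3*t), exp(3*t)]

Strategy: write A = P · J · P⁻¹ where J is a Jordan canonical form, so e^{tA} = P · e^{tJ} · P⁻¹, and e^{tJ} can be computed block-by-block.

A has Jordan form
J =
  [3, 1]
  [0, 3]
(up to reordering of blocks).

Per-block formulas:
  For a 2×2 Jordan block J_2(3): exp(t · J_2(3)) = e^(3t)·(I + t·N), where N is the 2×2 nilpotent shift.

After assembling e^{tJ} and conjugating by P, we get:

e^{tA} =
  [exp(3*t), 0]
  [-t*exp(3*t), exp(3*t)]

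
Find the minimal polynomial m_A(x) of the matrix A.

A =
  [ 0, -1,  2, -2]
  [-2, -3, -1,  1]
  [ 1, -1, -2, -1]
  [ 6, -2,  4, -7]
x^3 + 9*x^2 + 27*x + 27

The characteristic polynomial is χ_A(x) = (x + 3)^4, so the eigenvalues are known. The minimal polynomial is
  m_A(x) = Π_λ (x − λ)^{k_λ}
where k_λ is the size of the *largest* Jordan block for λ (equivalently, the smallest k with (A − λI)^k v = 0 for every generalised eigenvector v of λ).

  λ = -3: largest Jordan block has size 3, contributing (x + 3)^3

So m_A(x) = (x + 3)^3 = x^3 + 9*x^2 + 27*x + 27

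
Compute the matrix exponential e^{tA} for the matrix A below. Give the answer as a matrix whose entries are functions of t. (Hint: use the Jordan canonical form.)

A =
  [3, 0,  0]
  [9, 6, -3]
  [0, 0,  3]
e^{tA} =
  [exp(3*t), 0, 0]
  [3*exp(6*t) - 3*exp(3*t), exp(6*t), -exp(6*t) + exp(3*t)]
  [0, 0, exp(3*t)]

Strategy: write A = P · J · P⁻¹ where J is a Jordan canonical form, so e^{tA} = P · e^{tJ} · P⁻¹, and e^{tJ} can be computed block-by-block.

A has Jordan form
J =
  [3, 0, 0]
  [0, 3, 0]
  [0, 0, 6]
(up to reordering of blocks).

Per-block formulas:
  For a 1×1 block at λ = 3: exp(t · [3]) = [e^(3t)].
  For a 1×1 block at λ = 6: exp(t · [6]) = [e^(6t)].

After assembling e^{tJ} and conjugating by P, we get:

e^{tA} =
  [exp(3*t), 0, 0]
  [3*exp(6*t) - 3*exp(3*t), exp(6*t), -exp(6*t) + exp(3*t)]
  [0, 0, exp(3*t)]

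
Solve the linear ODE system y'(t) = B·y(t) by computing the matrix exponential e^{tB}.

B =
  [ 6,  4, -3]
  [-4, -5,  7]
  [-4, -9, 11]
e^{tB} =
  [2*t*exp(4*t) + exp(4*t), -t^2*exp(4*t)/2 + 4*t*exp(4*t), t^2*exp(4*t)/2 - 3*t*exp(4*t)]
  [-4*t*exp(4*t), t^2*exp(4*t) - 9*t*exp(4*t) + exp(4*t), -t^2*exp(4*t) + 7*t*exp(4*t)]
  [-4*t*exp(4*t), t^2*exp(4*t) - 9*t*exp(4*t), -t^2*exp(4*t) + 7*t*exp(4*t) + exp(4*t)]

Strategy: write B = P · J · P⁻¹ where J is a Jordan canonical form, so e^{tB} = P · e^{tJ} · P⁻¹, and e^{tJ} can be computed block-by-block.

B has Jordan form
J =
  [4, 1, 0]
  [0, 4, 1]
  [0, 0, 4]
(up to reordering of blocks).

Per-block formulas:
  For a 3×3 Jordan block J_3(4): exp(t · J_3(4)) = e^(4t)·(I + t·N + (t^2/2)·N^2), where N is the 3×3 nilpotent shift.

After assembling e^{tJ} and conjugating by P, we get:

e^{tB} =
  [2*t*exp(4*t) + exp(4*t), -t^2*exp(4*t)/2 + 4*t*exp(4*t), t^2*exp(4*t)/2 - 3*t*exp(4*t)]
  [-4*t*exp(4*t), t^2*exp(4*t) - 9*t*exp(4*t) + exp(4*t), -t^2*exp(4*t) + 7*t*exp(4*t)]
  [-4*t*exp(4*t), t^2*exp(4*t) - 9*t*exp(4*t), -t^2*exp(4*t) + 7*t*exp(4*t) + exp(4*t)]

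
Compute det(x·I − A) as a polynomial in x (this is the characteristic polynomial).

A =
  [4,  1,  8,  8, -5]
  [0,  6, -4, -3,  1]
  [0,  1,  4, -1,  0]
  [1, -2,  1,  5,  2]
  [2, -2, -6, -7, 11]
x^5 - 30*x^4 + 360*x^3 - 2160*x^2 + 6480*x - 7776

Expanding det(x·I − A) (e.g. by cofactor expansion or by noting that A is similar to its Jordan form J, which has the same characteristic polynomial as A) gives
  χ_A(x) = x^5 - 30*x^4 + 360*x^3 - 2160*x^2 + 6480*x - 7776
which factors as (x - 6)^5. The eigenvalues (with algebraic multiplicities) are λ = 6 with multiplicity 5.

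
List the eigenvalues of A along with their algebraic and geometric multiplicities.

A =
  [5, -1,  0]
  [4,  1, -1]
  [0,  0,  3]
λ = 3: alg = 3, geom = 1

Step 1 — factor the characteristic polynomial to read off the algebraic multiplicities:
  χ_A(x) = (x - 3)^3

Step 2 — compute geometric multiplicities via the rank-nullity identity g(λ) = n − rank(A − λI):
  rank(A − (3)·I) = 2, so dim ker(A − (3)·I) = n − 2 = 1

Summary:
  λ = 3: algebraic multiplicity = 3, geometric multiplicity = 1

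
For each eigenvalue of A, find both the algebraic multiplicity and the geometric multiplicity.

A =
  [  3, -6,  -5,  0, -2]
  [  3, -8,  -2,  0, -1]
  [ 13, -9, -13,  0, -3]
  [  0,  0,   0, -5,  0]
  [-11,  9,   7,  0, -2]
λ = -5: alg = 5, geom = 3

Step 1 — factor the characteristic polynomial to read off the algebraic multiplicities:
  χ_A(x) = (x + 5)^5

Step 2 — compute geometric multiplicities via the rank-nullity identity g(λ) = n − rank(A − λI):
  rank(A − (-5)·I) = 2, so dim ker(A − (-5)·I) = n − 2 = 3

Summary:
  λ = -5: algebraic multiplicity = 5, geometric multiplicity = 3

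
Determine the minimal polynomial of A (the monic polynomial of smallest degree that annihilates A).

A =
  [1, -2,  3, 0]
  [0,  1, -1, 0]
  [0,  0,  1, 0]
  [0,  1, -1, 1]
x^3 - 3*x^2 + 3*x - 1

The characteristic polynomial is χ_A(x) = (x - 1)^4, so the eigenvalues are known. The minimal polynomial is
  m_A(x) = Π_λ (x − λ)^{k_λ}
where k_λ is the size of the *largest* Jordan block for λ (equivalently, the smallest k with (A − λI)^k v = 0 for every generalised eigenvector v of λ).

  λ = 1: largest Jordan block has size 3, contributing (x − 1)^3

So m_A(x) = (x - 1)^3 = x^3 - 3*x^2 + 3*x - 1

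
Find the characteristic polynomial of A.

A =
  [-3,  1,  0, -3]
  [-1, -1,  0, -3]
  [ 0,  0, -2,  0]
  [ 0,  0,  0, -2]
x^4 + 8*x^3 + 24*x^2 + 32*x + 16

Expanding det(x·I − A) (e.g. by cofactor expansion or by noting that A is similar to its Jordan form J, which has the same characteristic polynomial as A) gives
  χ_A(x) = x^4 + 8*x^3 + 24*x^2 + 32*x + 16
which factors as (x + 2)^4. The eigenvalues (with algebraic multiplicities) are λ = -2 with multiplicity 4.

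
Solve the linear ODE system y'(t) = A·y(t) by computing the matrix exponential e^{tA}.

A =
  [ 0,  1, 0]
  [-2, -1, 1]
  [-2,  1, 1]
e^{tA} =
  [1 - t^2, -t^2/2 + t, t^2/2]
  [-2*t, 1 - t, t]
  [-2*t^2 - 2*t, -t^2 + t, t^2 + t + 1]

Strategy: write A = P · J · P⁻¹ where J is a Jordan canonical form, so e^{tA} = P · e^{tJ} · P⁻¹, and e^{tJ} can be computed block-by-block.

A has Jordan form
J =
  [0, 1, 0]
  [0, 0, 1]
  [0, 0, 0]
(up to reordering of blocks).

Per-block formulas:
  For a 3×3 Jordan block J_3(0): exp(t · J_3(0)) = e^(0t)·(I + t·N + (t^2/2)·N^2), where N is the 3×3 nilpotent shift.

After assembling e^{tJ} and conjugating by P, we get:

e^{tA} =
  [1 - t^2, -t^2/2 + t, t^2/2]
  [-2*t, 1 - t, t]
  [-2*t^2 - 2*t, -t^2 + t, t^2 + t + 1]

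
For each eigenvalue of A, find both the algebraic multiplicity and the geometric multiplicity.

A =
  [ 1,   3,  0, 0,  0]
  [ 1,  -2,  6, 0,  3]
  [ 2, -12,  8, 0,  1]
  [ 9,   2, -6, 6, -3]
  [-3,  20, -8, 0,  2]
λ = 1: alg = 3, geom = 1; λ = 6: alg = 2, geom = 2

Step 1 — factor the characteristic polynomial to read off the algebraic multiplicities:
  χ_A(x) = (x - 6)^2*(x - 1)^3

Step 2 — compute geometric multiplicities via the rank-nullity identity g(λ) = n − rank(A − λI):
  rank(A − (1)·I) = 4, so dim ker(A − (1)·I) = n − 4 = 1
  rank(A − (6)·I) = 3, so dim ker(A − (6)·I) = n − 3 = 2

Summary:
  λ = 1: algebraic multiplicity = 3, geometric multiplicity = 1
  λ = 6: algebraic multiplicity = 2, geometric multiplicity = 2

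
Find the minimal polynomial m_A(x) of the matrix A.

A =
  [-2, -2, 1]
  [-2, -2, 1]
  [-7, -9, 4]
x^3

The characteristic polynomial is χ_A(x) = x^3, so the eigenvalues are known. The minimal polynomial is
  m_A(x) = Π_λ (x − λ)^{k_λ}
where k_λ is the size of the *largest* Jordan block for λ (equivalently, the smallest k with (A − λI)^k v = 0 for every generalised eigenvector v of λ).

  λ = 0: largest Jordan block has size 3, contributing (x − 0)^3

So m_A(x) = x^3 = x^3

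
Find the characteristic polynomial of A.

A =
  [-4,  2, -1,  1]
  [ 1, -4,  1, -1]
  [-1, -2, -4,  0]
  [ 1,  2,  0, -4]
x^4 + 16*x^3 + 96*x^2 + 256*x + 256

Expanding det(x·I − A) (e.g. by cofactor expansion or by noting that A is similar to its Jordan form J, which has the same characteristic polynomial as A) gives
  χ_A(x) = x^4 + 16*x^3 + 96*x^2 + 256*x + 256
which factors as (x + 4)^4. The eigenvalues (with algebraic multiplicities) are λ = -4 with multiplicity 4.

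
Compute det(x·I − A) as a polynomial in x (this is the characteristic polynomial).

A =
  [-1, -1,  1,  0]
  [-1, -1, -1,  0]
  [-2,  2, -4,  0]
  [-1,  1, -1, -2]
x^4 + 8*x^3 + 24*x^2 + 32*x + 16

Expanding det(x·I − A) (e.g. by cofactor expansion or by noting that A is similar to its Jordan form J, which has the same characteristic polynomial as A) gives
  χ_A(x) = x^4 + 8*x^3 + 24*x^2 + 32*x + 16
which factors as (x + 2)^4. The eigenvalues (with algebraic multiplicities) are λ = -2 with multiplicity 4.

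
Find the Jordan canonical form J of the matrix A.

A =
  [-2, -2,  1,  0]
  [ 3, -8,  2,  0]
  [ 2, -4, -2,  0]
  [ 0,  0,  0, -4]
J_3(-4) ⊕ J_1(-4)

The characteristic polynomial is
  det(x·I − A) = x^4 + 16*x^3 + 96*x^2 + 256*x + 256 = (x + 4)^4

Eigenvalues and multiplicities (the geometric multiplicity of λ is n − rank(A − λI), which equals the number of Jordan blocks for λ):
  λ = -4: algebraic multiplicity = 4, geometric multiplicity = 2

Determining the block sizes for each eigenvalue:
  λ = -4: with am = 4 and gm = 2, the partition is not yet determined (e.g. several partitions of 4 into 2 parts exist). Let N = A − (-4)·I. Computing rank(N^1) = 2, rank(N^2) = 1, rank(N^3) = 0; the number of blocks of size ≥ j is rank(N^{j−1}) − rank(N^j), giving [2, 1, 1]. So we have 1 block(s) of size 3, 1 block(s) of size 1 → block sizes [3, 1]

Assembling the blocks gives a Jordan form
J =
  [-4,  1,  0,  0]
  [ 0, -4,  1,  0]
  [ 0,  0, -4,  0]
  [ 0,  0,  0, -4]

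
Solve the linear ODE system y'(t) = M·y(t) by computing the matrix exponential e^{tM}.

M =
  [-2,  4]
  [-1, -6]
e^{tM} =
  [2*t*exp(-4*t) + exp(-4*t), 4*t*exp(-4*t)]
  [-t*exp(-4*t), -2*t*exp(-4*t) + exp(-4*t)]

Strategy: write M = P · J · P⁻¹ where J is a Jordan canonical form, so e^{tM} = P · e^{tJ} · P⁻¹, and e^{tJ} can be computed block-by-block.

M has Jordan form
J =
  [-4,  1]
  [ 0, -4]
(up to reordering of blocks).

Per-block formulas:
  For a 2×2 Jordan block J_2(-4): exp(t · J_2(-4)) = e^(-4t)·(I + t·N), where N is the 2×2 nilpotent shift.

After assembling e^{tJ} and conjugating by P, we get:

e^{tM} =
  [2*t*exp(-4*t) + exp(-4*t), 4*t*exp(-4*t)]
  [-t*exp(-4*t), -2*t*exp(-4*t) + exp(-4*t)]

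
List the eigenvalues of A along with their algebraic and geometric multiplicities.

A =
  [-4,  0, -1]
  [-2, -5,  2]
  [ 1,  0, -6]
λ = -5: alg = 3, geom = 2

Step 1 — factor the characteristic polynomial to read off the algebraic multiplicities:
  χ_A(x) = (x + 5)^3

Step 2 — compute geometric multiplicities via the rank-nullity identity g(λ) = n − rank(A − λI):
  rank(A − (-5)·I) = 1, so dim ker(A − (-5)·I) = n − 1 = 2

Summary:
  λ = -5: algebraic multiplicity = 3, geometric multiplicity = 2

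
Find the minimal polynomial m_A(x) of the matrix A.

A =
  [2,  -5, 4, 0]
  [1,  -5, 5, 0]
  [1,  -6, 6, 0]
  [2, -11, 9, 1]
x^3 - 3*x^2 + 3*x - 1

The characteristic polynomial is χ_A(x) = (x - 1)^4, so the eigenvalues are known. The minimal polynomial is
  m_A(x) = Π_λ (x − λ)^{k_λ}
where k_λ is the size of the *largest* Jordan block for λ (equivalently, the smallest k with (A − λI)^k v = 0 for every generalised eigenvector v of λ).

  λ = 1: largest Jordan block has size 3, contributing (x − 1)^3

So m_A(x) = (x - 1)^3 = x^3 - 3*x^2 + 3*x - 1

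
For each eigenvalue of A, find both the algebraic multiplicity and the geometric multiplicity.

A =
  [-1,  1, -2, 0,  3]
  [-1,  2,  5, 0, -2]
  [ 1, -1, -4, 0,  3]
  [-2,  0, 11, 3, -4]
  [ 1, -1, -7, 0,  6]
λ = 0: alg = 3, geom = 1; λ = 3: alg = 2, geom = 1

Step 1 — factor the characteristic polynomial to read off the algebraic multiplicities:
  χ_A(x) = x^3*(x - 3)^2

Step 2 — compute geometric multiplicities via the rank-nullity identity g(λ) = n − rank(A − λI):
  rank(A − (0)·I) = 4, so dim ker(A − (0)·I) = n − 4 = 1
  rank(A − (3)·I) = 4, so dim ker(A − (3)·I) = n − 4 = 1

Summary:
  λ = 0: algebraic multiplicity = 3, geometric multiplicity = 1
  λ = 3: algebraic multiplicity = 2, geometric multiplicity = 1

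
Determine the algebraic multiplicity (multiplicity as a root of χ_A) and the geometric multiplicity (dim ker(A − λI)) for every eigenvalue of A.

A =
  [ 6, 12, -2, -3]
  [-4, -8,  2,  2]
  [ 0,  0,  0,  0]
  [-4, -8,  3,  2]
λ = 0: alg = 4, geom = 2

Step 1 — factor the characteristic polynomial to read off the algebraic multiplicities:
  χ_A(x) = x^4

Step 2 — compute geometric multiplicities via the rank-nullity identity g(λ) = n − rank(A − λI):
  rank(A − (0)·I) = 2, so dim ker(A − (0)·I) = n − 2 = 2

Summary:
  λ = 0: algebraic multiplicity = 4, geometric multiplicity = 2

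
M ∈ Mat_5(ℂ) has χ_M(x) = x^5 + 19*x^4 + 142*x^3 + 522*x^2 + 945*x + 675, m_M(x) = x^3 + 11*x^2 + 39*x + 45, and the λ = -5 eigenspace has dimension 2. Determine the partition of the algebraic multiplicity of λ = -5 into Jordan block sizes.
Block sizes for λ = -5: [1, 1]

Step 1 — from the characteristic polynomial, algebraic multiplicity of λ = -5 is 2. From dim ker(M − (-5)·I) = 2, there are exactly 2 Jordan blocks for λ = -5.
Step 2 — from the minimal polynomial, the factor (x + 5) tells us the largest block for λ = -5 has size 1.
Step 3 — with total size 2, 2 blocks, and largest block 1, the block sizes (in nonincreasing order) are [1, 1].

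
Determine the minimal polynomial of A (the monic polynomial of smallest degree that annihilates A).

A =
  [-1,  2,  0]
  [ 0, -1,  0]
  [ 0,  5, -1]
x^2 + 2*x + 1

The characteristic polynomial is χ_A(x) = (x + 1)^3, so the eigenvalues are known. The minimal polynomial is
  m_A(x) = Π_λ (x − λ)^{k_λ}
where k_λ is the size of the *largest* Jordan block for λ (equivalently, the smallest k with (A − λI)^k v = 0 for every generalised eigenvector v of λ).

  λ = -1: largest Jordan block has size 2, contributing (x + 1)^2

So m_A(x) = (x + 1)^2 = x^2 + 2*x + 1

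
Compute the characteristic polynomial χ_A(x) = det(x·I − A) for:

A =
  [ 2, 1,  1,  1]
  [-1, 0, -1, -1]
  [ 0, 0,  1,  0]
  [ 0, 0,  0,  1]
x^4 - 4*x^3 + 6*x^2 - 4*x + 1

Expanding det(x·I − A) (e.g. by cofactor expansion or by noting that A is similar to its Jordan form J, which has the same characteristic polynomial as A) gives
  χ_A(x) = x^4 - 4*x^3 + 6*x^2 - 4*x + 1
which factors as (x - 1)^4. The eigenvalues (with algebraic multiplicities) are λ = 1 with multiplicity 4.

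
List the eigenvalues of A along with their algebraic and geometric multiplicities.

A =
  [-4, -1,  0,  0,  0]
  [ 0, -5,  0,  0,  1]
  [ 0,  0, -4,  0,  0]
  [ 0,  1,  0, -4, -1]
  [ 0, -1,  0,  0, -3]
λ = -4: alg = 5, geom = 3

Step 1 — factor the characteristic polynomial to read off the algebraic multiplicities:
  χ_A(x) = (x + 4)^5

Step 2 — compute geometric multiplicities via the rank-nullity identity g(λ) = n − rank(A − λI):
  rank(A − (-4)·I) = 2, so dim ker(A − (-4)·I) = n − 2 = 3

Summary:
  λ = -4: algebraic multiplicity = 5, geometric multiplicity = 3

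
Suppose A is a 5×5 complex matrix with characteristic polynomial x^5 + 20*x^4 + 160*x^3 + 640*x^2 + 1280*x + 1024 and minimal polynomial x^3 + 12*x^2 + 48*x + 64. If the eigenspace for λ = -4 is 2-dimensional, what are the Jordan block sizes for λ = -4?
Block sizes for λ = -4: [3, 2]

Step 1 — from the characteristic polynomial, algebraic multiplicity of λ = -4 is 5. From dim ker(A − (-4)·I) = 2, there are exactly 2 Jordan blocks for λ = -4.
Step 2 — from the minimal polynomial, the factor (x + 4)^3 tells us the largest block for λ = -4 has size 3.
Step 3 — with total size 5, 2 blocks, and largest block 3, the block sizes (in nonincreasing order) are [3, 2].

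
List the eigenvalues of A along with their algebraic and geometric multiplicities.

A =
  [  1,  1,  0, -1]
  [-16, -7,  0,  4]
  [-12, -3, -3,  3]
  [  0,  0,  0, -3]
λ = -3: alg = 4, geom = 3

Step 1 — factor the characteristic polynomial to read off the algebraic multiplicities:
  χ_A(x) = (x + 3)^4

Step 2 — compute geometric multiplicities via the rank-nullity identity g(λ) = n − rank(A − λI):
  rank(A − (-3)·I) = 1, so dim ker(A − (-3)·I) = n − 1 = 3

Summary:
  λ = -3: algebraic multiplicity = 4, geometric multiplicity = 3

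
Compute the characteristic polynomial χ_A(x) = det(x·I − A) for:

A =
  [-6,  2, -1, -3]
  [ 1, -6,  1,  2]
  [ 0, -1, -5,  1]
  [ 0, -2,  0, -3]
x^4 + 20*x^3 + 150*x^2 + 500*x + 625

Expanding det(x·I − A) (e.g. by cofactor expansion or by noting that A is similar to its Jordan form J, which has the same characteristic polynomial as A) gives
  χ_A(x) = x^4 + 20*x^3 + 150*x^2 + 500*x + 625
which factors as (x + 5)^4. The eigenvalues (with algebraic multiplicities) are λ = -5 with multiplicity 4.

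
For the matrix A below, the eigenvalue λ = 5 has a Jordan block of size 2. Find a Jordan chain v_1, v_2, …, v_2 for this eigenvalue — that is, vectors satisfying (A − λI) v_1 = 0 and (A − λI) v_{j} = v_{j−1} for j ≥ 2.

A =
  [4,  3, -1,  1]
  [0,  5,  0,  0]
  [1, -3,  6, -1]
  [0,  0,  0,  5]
A Jordan chain for λ = 5 of length 2:
v_1 = (-1, 0, 1, 0)ᵀ
v_2 = (1, 0, 0, 0)ᵀ

Let N = A − (5)·I. We want v_2 with N^2 v_2 = 0 but N^1 v_2 ≠ 0; then v_{j-1} := N · v_j for j = 2, …, 2.

Pick v_2 = (1, 0, 0, 0)ᵀ.
Then v_1 = N · v_2 = (-1, 0, 1, 0)ᵀ.

Sanity check: (A − (5)·I) v_1 = (0, 0, 0, 0)ᵀ = 0. ✓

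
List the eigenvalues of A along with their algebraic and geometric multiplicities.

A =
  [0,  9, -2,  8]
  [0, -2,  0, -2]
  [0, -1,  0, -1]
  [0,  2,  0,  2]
λ = 0: alg = 4, geom = 2

Step 1 — factor the characteristic polynomial to read off the algebraic multiplicities:
  χ_A(x) = x^4

Step 2 — compute geometric multiplicities via the rank-nullity identity g(λ) = n − rank(A − λI):
  rank(A − (0)·I) = 2, so dim ker(A − (0)·I) = n − 2 = 2

Summary:
  λ = 0: algebraic multiplicity = 4, geometric multiplicity = 2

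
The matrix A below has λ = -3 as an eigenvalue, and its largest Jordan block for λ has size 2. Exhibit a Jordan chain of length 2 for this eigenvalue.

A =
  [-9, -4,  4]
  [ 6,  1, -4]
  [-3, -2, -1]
A Jordan chain for λ = -3 of length 2:
v_1 = (-6, 6, -3)ᵀ
v_2 = (1, 0, 0)ᵀ

Let N = A − (-3)·I. We want v_2 with N^2 v_2 = 0 but N^1 v_2 ≠ 0; then v_{j-1} := N · v_j for j = 2, …, 2.

Pick v_2 = (1, 0, 0)ᵀ.
Then v_1 = N · v_2 = (-6, 6, -3)ᵀ.

Sanity check: (A − (-3)·I) v_1 = (0, 0, 0)ᵀ = 0. ✓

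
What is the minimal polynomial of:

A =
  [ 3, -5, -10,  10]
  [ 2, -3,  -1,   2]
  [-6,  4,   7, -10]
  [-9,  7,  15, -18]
x^4 + 11*x^3 + 45*x^2 + 81*x + 54

The characteristic polynomial is χ_A(x) = (x + 2)*(x + 3)^3, so the eigenvalues are known. The minimal polynomial is
  m_A(x) = Π_λ (x − λ)^{k_λ}
where k_λ is the size of the *largest* Jordan block for λ (equivalently, the smallest k with (A − λI)^k v = 0 for every generalised eigenvector v of λ).

  λ = -3: largest Jordan block has size 3, contributing (x + 3)^3
  λ = -2: largest Jordan block has size 1, contributing (x + 2)

So m_A(x) = (x + 2)*(x + 3)^3 = x^4 + 11*x^3 + 45*x^2 + 81*x + 54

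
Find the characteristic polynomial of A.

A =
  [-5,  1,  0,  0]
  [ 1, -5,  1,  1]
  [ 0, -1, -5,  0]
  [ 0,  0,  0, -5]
x^4 + 20*x^3 + 150*x^2 + 500*x + 625

Expanding det(x·I − A) (e.g. by cofactor expansion or by noting that A is similar to its Jordan form J, which has the same characteristic polynomial as A) gives
  χ_A(x) = x^4 + 20*x^3 + 150*x^2 + 500*x + 625
which factors as (x + 5)^4. The eigenvalues (with algebraic multiplicities) are λ = -5 with multiplicity 4.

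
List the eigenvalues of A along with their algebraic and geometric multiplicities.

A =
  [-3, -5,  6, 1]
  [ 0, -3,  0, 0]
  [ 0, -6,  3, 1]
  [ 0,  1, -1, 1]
λ = -3: alg = 2, geom = 1; λ = 2: alg = 2, geom = 1

Step 1 — factor the characteristic polynomial to read off the algebraic multiplicities:
  χ_A(x) = (x - 2)^2*(x + 3)^2

Step 2 — compute geometric multiplicities via the rank-nullity identity g(λ) = n − rank(A − λI):
  rank(A − (-3)·I) = 3, so dim ker(A − (-3)·I) = n − 3 = 1
  rank(A − (2)·I) = 3, so dim ker(A − (2)·I) = n − 3 = 1

Summary:
  λ = -3: algebraic multiplicity = 2, geometric multiplicity = 1
  λ = 2: algebraic multiplicity = 2, geometric multiplicity = 1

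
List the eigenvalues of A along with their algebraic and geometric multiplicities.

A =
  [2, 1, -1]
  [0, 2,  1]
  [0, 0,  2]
λ = 2: alg = 3, geom = 1

Step 1 — factor the characteristic polynomial to read off the algebraic multiplicities:
  χ_A(x) = (x - 2)^3

Step 2 — compute geometric multiplicities via the rank-nullity identity g(λ) = n − rank(A − λI):
  rank(A − (2)·I) = 2, so dim ker(A − (2)·I) = n − 2 = 1

Summary:
  λ = 2: algebraic multiplicity = 3, geometric multiplicity = 1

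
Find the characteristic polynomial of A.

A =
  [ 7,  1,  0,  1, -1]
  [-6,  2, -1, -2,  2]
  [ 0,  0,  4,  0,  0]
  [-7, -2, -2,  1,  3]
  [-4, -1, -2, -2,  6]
x^5 - 20*x^4 + 160*x^3 - 640*x^2 + 1280*x - 1024

Expanding det(x·I − A) (e.g. by cofactor expansion or by noting that A is similar to its Jordan form J, which has the same characteristic polynomial as A) gives
  χ_A(x) = x^5 - 20*x^4 + 160*x^3 - 640*x^2 + 1280*x - 1024
which factors as (x - 4)^5. The eigenvalues (with algebraic multiplicities) are λ = 4 with multiplicity 5.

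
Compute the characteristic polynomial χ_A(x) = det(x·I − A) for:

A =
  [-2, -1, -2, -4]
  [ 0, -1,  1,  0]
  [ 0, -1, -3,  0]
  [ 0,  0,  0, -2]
x^4 + 8*x^3 + 24*x^2 + 32*x + 16

Expanding det(x·I − A) (e.g. by cofactor expansion or by noting that A is similar to its Jordan form J, which has the same characteristic polynomial as A) gives
  χ_A(x) = x^4 + 8*x^3 + 24*x^2 + 32*x + 16
which factors as (x + 2)^4. The eigenvalues (with algebraic multiplicities) are λ = -2 with multiplicity 4.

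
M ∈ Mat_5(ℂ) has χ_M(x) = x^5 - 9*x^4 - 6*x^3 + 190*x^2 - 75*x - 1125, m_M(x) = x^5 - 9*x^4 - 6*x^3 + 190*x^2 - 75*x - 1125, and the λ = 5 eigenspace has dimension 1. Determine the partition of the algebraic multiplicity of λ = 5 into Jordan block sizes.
Block sizes for λ = 5: [3]

Step 1 — from the characteristic polynomial, algebraic multiplicity of λ = 5 is 3. From dim ker(M − (5)·I) = 1, there are exactly 1 Jordan blocks for λ = 5.
Step 2 — from the minimal polynomial, the factor (x − 5)^3 tells us the largest block for λ = 5 has size 3.
Step 3 — with total size 3, 1 blocks, and largest block 3, the block sizes (in nonincreasing order) are [3].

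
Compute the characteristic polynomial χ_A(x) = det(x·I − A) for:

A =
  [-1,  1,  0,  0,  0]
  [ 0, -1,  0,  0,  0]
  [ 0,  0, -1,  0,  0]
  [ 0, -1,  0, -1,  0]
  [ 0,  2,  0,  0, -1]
x^5 + 5*x^4 + 10*x^3 + 10*x^2 + 5*x + 1

Expanding det(x·I − A) (e.g. by cofactor expansion or by noting that A is similar to its Jordan form J, which has the same characteristic polynomial as A) gives
  χ_A(x) = x^5 + 5*x^4 + 10*x^3 + 10*x^2 + 5*x + 1
which factors as (x + 1)^5. The eigenvalues (with algebraic multiplicities) are λ = -1 with multiplicity 5.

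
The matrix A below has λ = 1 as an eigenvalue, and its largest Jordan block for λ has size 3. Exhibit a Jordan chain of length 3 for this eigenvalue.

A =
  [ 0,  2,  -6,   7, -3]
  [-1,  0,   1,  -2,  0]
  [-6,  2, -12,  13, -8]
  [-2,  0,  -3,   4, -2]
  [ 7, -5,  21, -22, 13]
A Jordan chain for λ = 1 of length 3:
v_1 = (-1, 1, 0, 0, 1)ᵀ
v_2 = (2, -1, 2, 0, -5)ᵀ
v_3 = (0, 1, 0, 0, 0)ᵀ

Let N = A − (1)·I. We want v_3 with N^3 v_3 = 0 but N^2 v_3 ≠ 0; then v_{j-1} := N · v_j for j = 3, …, 2.

Pick v_3 = (0, 1, 0, 0, 0)ᵀ.
Then v_2 = N · v_3 = (2, -1, 2, 0, -5)ᵀ.
Then v_1 = N · v_2 = (-1, 1, 0, 0, 1)ᵀ.

Sanity check: (A − (1)·I) v_1 = (0, 0, 0, 0, 0)ᵀ = 0. ✓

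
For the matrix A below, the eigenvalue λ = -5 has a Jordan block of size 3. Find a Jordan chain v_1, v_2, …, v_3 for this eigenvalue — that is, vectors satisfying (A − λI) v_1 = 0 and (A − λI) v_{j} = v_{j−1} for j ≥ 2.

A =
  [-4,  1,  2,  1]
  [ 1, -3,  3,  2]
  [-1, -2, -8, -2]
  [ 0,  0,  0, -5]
A Jordan chain for λ = -5 of length 3:
v_1 = (-1, -1, 1, 0)ᵀ
v_2 = (1, 2, -2, 0)ᵀ
v_3 = (0, 1, 0, 0)ᵀ

Let N = A − (-5)·I. We want v_3 with N^3 v_3 = 0 but N^2 v_3 ≠ 0; then v_{j-1} := N · v_j for j = 3, …, 2.

Pick v_3 = (0, 1, 0, 0)ᵀ.
Then v_2 = N · v_3 = (1, 2, -2, 0)ᵀ.
Then v_1 = N · v_2 = (-1, -1, 1, 0)ᵀ.

Sanity check: (A − (-5)·I) v_1 = (0, 0, 0, 0)ᵀ = 0. ✓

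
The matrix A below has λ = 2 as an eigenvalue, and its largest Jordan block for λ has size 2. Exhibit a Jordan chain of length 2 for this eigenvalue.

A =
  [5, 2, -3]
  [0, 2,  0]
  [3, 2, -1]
A Jordan chain for λ = 2 of length 2:
v_1 = (3, 0, 3)ᵀ
v_2 = (1, 0, 0)ᵀ

Let N = A − (2)·I. We want v_2 with N^2 v_2 = 0 but N^1 v_2 ≠ 0; then v_{j-1} := N · v_j for j = 2, …, 2.

Pick v_2 = (1, 0, 0)ᵀ.
Then v_1 = N · v_2 = (3, 0, 3)ᵀ.

Sanity check: (A − (2)·I) v_1 = (0, 0, 0)ᵀ = 0. ✓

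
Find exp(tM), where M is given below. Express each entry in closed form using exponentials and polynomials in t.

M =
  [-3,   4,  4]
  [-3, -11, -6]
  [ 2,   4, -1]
e^{tM} =
  [2*t*exp(-5*t) + exp(-5*t), 4*t*exp(-5*t), 4*t*exp(-5*t)]
  [-3*t*exp(-5*t), -6*t*exp(-5*t) + exp(-5*t), -6*t*exp(-5*t)]
  [2*t*exp(-5*t), 4*t*exp(-5*t), 4*t*exp(-5*t) + exp(-5*t)]

Strategy: write M = P · J · P⁻¹ where J is a Jordan canonical form, so e^{tM} = P · e^{tJ} · P⁻¹, and e^{tJ} can be computed block-by-block.

M has Jordan form
J =
  [-5,  1,  0]
  [ 0, -5,  0]
  [ 0,  0, -5]
(up to reordering of blocks).

Per-block formulas:
  For a 2×2 Jordan block J_2(-5): exp(t · J_2(-5)) = e^(-5t)·(I + t·N), where N is the 2×2 nilpotent shift.
  For a 1×1 block at λ = -5: exp(t · [-5]) = [e^(-5t)].

After assembling e^{tJ} and conjugating by P, we get:

e^{tM} =
  [2*t*exp(-5*t) + exp(-5*t), 4*t*exp(-5*t), 4*t*exp(-5*t)]
  [-3*t*exp(-5*t), -6*t*exp(-5*t) + exp(-5*t), -6*t*exp(-5*t)]
  [2*t*exp(-5*t), 4*t*exp(-5*t), 4*t*exp(-5*t) + exp(-5*t)]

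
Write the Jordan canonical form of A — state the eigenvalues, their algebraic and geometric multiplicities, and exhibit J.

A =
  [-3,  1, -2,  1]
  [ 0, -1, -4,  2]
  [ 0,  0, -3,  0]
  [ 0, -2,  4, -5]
J_2(-3) ⊕ J_1(-3) ⊕ J_1(-3)

The characteristic polynomial is
  det(x·I − A) = x^4 + 12*x^3 + 54*x^2 + 108*x + 81 = (x + 3)^4

Eigenvalues and multiplicities (the geometric multiplicity of λ is n − rank(A − λI), which equals the number of Jordan blocks for λ):
  λ = -3: algebraic multiplicity = 4, geometric multiplicity = 3

Determining the block sizes for each eigenvalue:
  λ = -3: 3 blocks summing to 4 forces exactly one block of size 2 and the rest size 1 → block sizes [2, 1, 1]

Assembling the blocks gives a Jordan form
J =
  [-3,  1,  0,  0]
  [ 0, -3,  0,  0]
  [ 0,  0, -3,  0]
  [ 0,  0,  0, -3]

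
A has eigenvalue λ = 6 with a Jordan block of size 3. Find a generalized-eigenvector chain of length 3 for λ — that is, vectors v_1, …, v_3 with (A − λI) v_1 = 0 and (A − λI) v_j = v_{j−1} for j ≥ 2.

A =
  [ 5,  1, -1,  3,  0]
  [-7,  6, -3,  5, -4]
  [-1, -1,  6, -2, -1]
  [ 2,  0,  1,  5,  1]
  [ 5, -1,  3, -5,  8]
A Jordan chain for λ = 6 of length 3:
v_1 = (1, 0, -1, 0, -1)ᵀ
v_2 = (-1, -7, -1, 2, 5)ᵀ
v_3 = (1, 0, 0, 0, 0)ᵀ

Let N = A − (6)·I. We want v_3 with N^3 v_3 = 0 but N^2 v_3 ≠ 0; then v_{j-1} := N · v_j for j = 3, …, 2.

Pick v_3 = (1, 0, 0, 0, 0)ᵀ.
Then v_2 = N · v_3 = (-1, -7, -1, 2, 5)ᵀ.
Then v_1 = N · v_2 = (1, 0, -1, 0, -1)ᵀ.

Sanity check: (A − (6)·I) v_1 = (0, 0, 0, 0, 0)ᵀ = 0. ✓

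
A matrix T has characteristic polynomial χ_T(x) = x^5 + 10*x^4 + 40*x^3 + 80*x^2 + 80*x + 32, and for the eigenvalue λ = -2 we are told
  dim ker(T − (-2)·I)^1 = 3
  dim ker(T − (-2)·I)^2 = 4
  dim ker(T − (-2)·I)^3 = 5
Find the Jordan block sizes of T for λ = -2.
Block sizes for λ = -2: [3, 1, 1]

From the dimensions of kernels of powers, the number of Jordan blocks of size at least j is d_j − d_{j−1} where d_j = dim ker(N^j) (with d_0 = 0). Computing the differences gives [3, 1, 1].
The number of blocks of size exactly k is (#blocks of size ≥ k) − (#blocks of size ≥ k + 1), so the partition is: 2 block(s) of size 1, 1 block(s) of size 3.
In nonincreasing order the block sizes are [3, 1, 1].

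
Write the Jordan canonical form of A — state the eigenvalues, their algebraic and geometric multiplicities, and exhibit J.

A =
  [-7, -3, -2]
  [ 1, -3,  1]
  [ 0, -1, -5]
J_3(-5)

The characteristic polynomial is
  det(x·I − A) = x^3 + 15*x^2 + 75*x + 125 = (x + 5)^3

Eigenvalues and multiplicities (the geometric multiplicity of λ is n − rank(A − λI), which equals the number of Jordan blocks for λ):
  λ = -5: algebraic multiplicity = 3, geometric multiplicity = 1

Determining the block sizes for each eigenvalue:
  λ = -5: one block (gm = 1), so the single block has size am = 3 → block sizes [3]

Assembling the blocks gives a Jordan form
J =
  [-5,  1,  0]
  [ 0, -5,  1]
  [ 0,  0, -5]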